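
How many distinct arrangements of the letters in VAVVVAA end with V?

Fix V in the last position and arrange the remaining 6 letters.
Those 6 letters have A appearing 3 times and V appearing 3 times, giving (6)!/(3!·3!) = 20.

20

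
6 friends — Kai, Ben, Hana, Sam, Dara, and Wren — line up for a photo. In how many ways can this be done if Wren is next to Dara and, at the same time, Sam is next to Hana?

96

Treat {Wren,Dara} as one block (2 orders) and {Sam,Hana} as another (2 orders).
That leaves 4 units to arrange: 2 × 2 × 4! = 4 × 24 = 96.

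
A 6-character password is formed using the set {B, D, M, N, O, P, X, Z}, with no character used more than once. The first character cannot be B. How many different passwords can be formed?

The first character has 8−1 = 7 choices (anything except B).
The remaining 5 characters are filled from the other 7 symbols without repetition: 7 × 6 × 5 × 4 × 3 = 2520.
Total: 7 × 2520 = 17640.

17640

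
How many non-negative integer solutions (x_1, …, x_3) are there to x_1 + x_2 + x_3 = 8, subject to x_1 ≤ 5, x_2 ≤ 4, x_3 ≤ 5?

23

Ignoring the caps, the number of non-negative solutions to x_1+…+x_3 = 8 is C(10,2) = 45.
Subtract solutions that violate a single cap (substitute x_i' = x_i − (cap_i+1)): x_1 ≥ 6 gives C(4,2) = 6; x_2 ≥ 5 gives C(5,2) = 10; x_3 ≥ 6 gives C(4,2) = 6. Together 22.
No two caps can be exceeded simultaneously, so the pair terms are all 0.
By inclusion–exclusion the count is 45 − 22 + 0 = 23.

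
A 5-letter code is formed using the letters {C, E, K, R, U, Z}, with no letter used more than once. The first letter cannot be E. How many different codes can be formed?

The first letter has 6−1 = 5 choices (anything except E).
The remaining 4 letters are filled from the other 5 symbols without repetition: 5 × 4 × 3 × 2 = 120.
Total: 5 × 120 = 600.

600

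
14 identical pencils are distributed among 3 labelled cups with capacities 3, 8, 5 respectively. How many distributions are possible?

6

Without the upper bounds there are C(16,2) = 120 ways to split 14 among 3 cups.
Subtract solutions that violate a single cap (substitute x_i' = x_i − (cap_i+1)): x_1 ≥ 4 gives C(12,2) = 66; x_2 ≥ 9 gives C(7,2) = 21; x_3 ≥ 6 gives C(10,2) = 45. Together 132.
Add back pairs where two caps are both exceeded: 3 + 15 + 0 = 18.
By inclusion–exclusion the count is 120 − 132 + 18 = 6.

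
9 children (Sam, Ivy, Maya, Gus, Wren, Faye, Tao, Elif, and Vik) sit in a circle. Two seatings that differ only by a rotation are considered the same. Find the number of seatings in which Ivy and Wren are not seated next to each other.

30240

Without the restriction there are (8)! = 40320 seatings.
Seatings with Ivy beside Wren: treat them as a block with 2 internal orders, giving 2 × (7)! = 10080.
Subtracting, 40320 − 10080 = 30240.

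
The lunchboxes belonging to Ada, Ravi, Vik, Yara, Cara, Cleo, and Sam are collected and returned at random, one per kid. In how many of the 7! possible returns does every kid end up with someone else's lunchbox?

This is the derangement count D_7: permutations of 7 items with no fixed point.
By inclusion–exclusion this is Σ_{j=0}^{7} (−1)^j C(7,j)·(7−j)!.
Computing: 5040 − 5040 + 2520 − 840 + 210 − 42 + 7 − 1 = 1854.

1854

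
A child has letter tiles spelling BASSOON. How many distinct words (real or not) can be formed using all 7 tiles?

The 7 letters of BASSOON have repeats: O appearing twice and S appearing twice.
The number of distinct arrangements is 7!/(2!·2!) = 5040/4 = 1260.

1260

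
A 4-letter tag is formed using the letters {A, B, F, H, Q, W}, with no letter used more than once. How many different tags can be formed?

This is a permutation of 4 out of 6: P(6,4) = 6!/2!.
6 × 5 × 4 × 3 = 360.

360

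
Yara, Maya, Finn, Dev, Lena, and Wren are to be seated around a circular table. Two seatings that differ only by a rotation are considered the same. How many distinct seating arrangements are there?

Fix one person's seat to break rotational symmetry; the remaining 5 people can be arranged in (5)! = 120 ways.

120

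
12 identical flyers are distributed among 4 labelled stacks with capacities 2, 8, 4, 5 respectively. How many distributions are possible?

71

By stars and bars, unrestricted non-negative solutions to x_1+…+x_4 = 12 number C(12+3,3) = 455.
Subtract solutions that violate a single cap (substitute x_i' = x_i − (cap_i+1)): x_1 ≥ 3 gives C(12,3) = 220; x_2 ≥ 9 gives C(6,3) = 20; x_3 ≥ 5 gives C(10,3) = 120; x_4 ≥ 6 gives C(9,3) = 84. Together 444.
Add back pairs where two caps are both exceeded: 1 + 35 + 20 + 0 + 0 + 4 = 60.
By inclusion–exclusion the count is 455 − 444 + 60 = 71.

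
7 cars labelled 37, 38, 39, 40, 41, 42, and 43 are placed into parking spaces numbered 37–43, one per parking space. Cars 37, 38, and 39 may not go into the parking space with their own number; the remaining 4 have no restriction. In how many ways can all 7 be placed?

3216

Let Aᵢ (for i ∈ {37, 38, 39}) be the placements that put car i in its forbidden parking space. Any j of these fix j positions, leaving (7−j)! ways to fill the rest, and there are C(3,j) ways to pick which j.
By inclusion–exclusion, the number of valid placements is Σ_{j=0}^{3} (−1)^j C(3,j)·(7−j)!.
Computing: 5040 − 2160 + 360 − 24 = 3216.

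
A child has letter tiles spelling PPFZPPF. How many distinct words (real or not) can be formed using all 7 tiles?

Letter multiplicities in PPFZPPF: F×2, P×4, Z×1.
So there are 7! / (4!·2!) = 105 distinguishable arrangements.

105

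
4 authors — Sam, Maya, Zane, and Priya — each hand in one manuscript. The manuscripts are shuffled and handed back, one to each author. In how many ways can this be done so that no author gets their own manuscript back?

Let Aᵢ be the assignments in which author i gets their own manuscript. We want the size of the complement of A₁∪…∪A_4.
By inclusion–exclusion this is Σ_{j=0}^{4} (−1)^j C(4,j)·(4−j)!.
Computing: 24 − 24 + 12 − 4 + 1 = 9.

9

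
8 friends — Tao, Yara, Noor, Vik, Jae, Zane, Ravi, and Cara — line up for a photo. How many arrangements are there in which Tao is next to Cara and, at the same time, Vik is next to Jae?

Treat {Tao,Cara} as one block (2 orders) and {Vik,Jae} as another (2 orders).
That leaves 6 units to arrange: 2 × 2 × 6! = 4 × 720 = 2880.

2880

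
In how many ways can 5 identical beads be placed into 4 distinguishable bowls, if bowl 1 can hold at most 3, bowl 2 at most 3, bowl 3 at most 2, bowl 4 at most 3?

Ignoring the caps, the number of non-negative solutions to x_1+…+x_4 = 5 is C(8,3) = 56.
Subtract solutions that violate a single cap (substitute x_i' = x_i − (cap_i+1)): x_1 ≥ 4 gives C(4,3) = 4; x_2 ≥ 4 gives C(4,3) = 4; x_3 ≥ 3 gives C(5,3) = 10; x_4 ≥ 4 gives C(4,3) = 4. Together 22.
No two caps can be exceeded simultaneously, so the pair terms are all 0.
By inclusion–exclusion the count is 56 − 22 + 0 = 34.

34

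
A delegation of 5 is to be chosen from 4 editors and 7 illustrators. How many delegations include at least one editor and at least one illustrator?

Unrestricted: C(11,5) = 462 ways to pick any 5 of the 11.
Subtract selections that omit an entire group: no editors → C(7,5) = 21; no illustrators → C(4,5) = 0.
Both groups omitted at once is impossible, so 462 − 21 = 441.

441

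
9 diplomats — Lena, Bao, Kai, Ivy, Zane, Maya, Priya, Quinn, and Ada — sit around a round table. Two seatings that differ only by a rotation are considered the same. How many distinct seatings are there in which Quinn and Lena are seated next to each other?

10080

Treat {Quinn, Lena} as one unit (2 internal orders) and seat the resulting 8 units around the table: (7)! circular arrangements.
So 2 × (7)! = 2 × 5040 = 10080.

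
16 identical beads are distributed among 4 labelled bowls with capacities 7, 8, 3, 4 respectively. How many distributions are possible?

70

Without the upper bounds there are C(19,3) = 969 ways to split 16 among 4 bowls.
Subtract solutions that violate a single cap (substitute x_i' = x_i − (cap_i+1)): x_1 ≥ 8 gives C(11,3) = 165; x_2 ≥ 9 gives C(10,3) = 120; x_3 ≥ 4 gives C(15,3) = 455; x_4 ≥ 5 gives C(14,3) = 364. Together 1104.
Add back pairs where two caps are both exceeded: 0 + 35 + 20 + 20 + 10 + 120 = 205.
By inclusion–exclusion the count is 969 − 1104 + 205 = 70.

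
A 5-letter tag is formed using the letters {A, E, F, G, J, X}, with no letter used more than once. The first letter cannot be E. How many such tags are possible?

600

The first letter has 6−1 = 5 choices (anything except E).
The remaining 4 letters are filled from the other 5 symbols without repetition: 5 × 4 × 3 × 2 = 120.
Total: 5 × 120 = 600.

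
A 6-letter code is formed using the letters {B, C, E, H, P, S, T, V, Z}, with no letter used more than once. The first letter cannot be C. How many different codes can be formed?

The first letter has 9−1 = 8 choices (anything except C).
The remaining 5 letters are filled from the other 8 symbols without repetition: 8 × 7 × 6 × 5 × 4 = 6720.
Total: 8 × 6720 = 53760.

53760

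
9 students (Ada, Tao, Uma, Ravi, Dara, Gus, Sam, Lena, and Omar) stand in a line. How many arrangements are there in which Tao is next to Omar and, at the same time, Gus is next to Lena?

Treat {Tao,Omar} as one block (2 orders) and {Gus,Lena} as another (2 orders).
That leaves 7 units to arrange: 2 × 2 × 7! = 4 × 5040 = 20160.

20160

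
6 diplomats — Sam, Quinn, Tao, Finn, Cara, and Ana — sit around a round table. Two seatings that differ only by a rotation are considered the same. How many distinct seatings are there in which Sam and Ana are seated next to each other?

48

Treat {Sam, Ana} as one unit (2 internal orders) and seat the resulting 5 units around the table: (4)! circular arrangements.
So 2 × (4)! = 2 × 24 = 48.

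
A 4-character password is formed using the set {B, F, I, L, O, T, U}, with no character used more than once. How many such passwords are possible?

840

This is a permutation of 4 out of 7: P(7,4) = 7!/3!.
7 × 6 × 5 × 4 = 840.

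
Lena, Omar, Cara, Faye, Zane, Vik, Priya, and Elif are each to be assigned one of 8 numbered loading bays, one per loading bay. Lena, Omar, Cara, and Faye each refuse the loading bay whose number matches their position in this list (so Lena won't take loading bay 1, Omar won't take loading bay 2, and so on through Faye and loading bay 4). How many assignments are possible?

24024

Let Aᵢ (for 1 ≤ i ≤ 4) be the placements that put person i in their forbidden loading bay. Any j of these fix j positions, leaving (8−j)! ways to fill the rest, and there are C(4,j) ways to pick which j.
By inclusion–exclusion, the number of valid placements is Σ_{j=0}^{4} (−1)^j C(4,j)·(8−j)!.
Computing: 40320 − 20160 + 4320 − 480 + 24 = 24024.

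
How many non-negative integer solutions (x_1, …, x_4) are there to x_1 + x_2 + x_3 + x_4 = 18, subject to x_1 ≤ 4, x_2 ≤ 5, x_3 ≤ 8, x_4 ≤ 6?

Ignoring the caps, the number of non-negative solutions to x_1+…+x_4 = 18 is C(21,3) = 1330.
Subtract solutions that violate a single cap (substitute x_i' = x_i − (cap_i+1)): x_1 ≥ 5 gives C(16,3) = 560; x_2 ≥ 6 gives C(15,3) = 455; x_3 ≥ 9 gives C(12,3) = 220; x_4 ≥ 7 gives C(14,3) = 364. Together 1599.
Add back pairs where two caps are both exceeded: 120 + 35 + 84 + 20 + 56 + 10 = 325.
Subtract triples: 0 + 1 + 0 + 0 = 1.
By inclusion–exclusion the count is 1330 − 1599 + 325 − 1 = 55.

55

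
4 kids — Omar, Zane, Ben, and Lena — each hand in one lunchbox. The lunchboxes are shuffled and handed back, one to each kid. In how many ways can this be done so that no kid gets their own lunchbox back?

Count assignments avoiding every fixed point. For any j of the 4 kids fixed to their own lunchbox, the other 4−j can be arranged in (4−j)! ways.
By inclusion–exclusion this is Σ_{j=0}^{4} (−1)^j C(4,j)·(4−j)!.
Computing: 24 − 24 + 12 − 4 + 1 = 9.

9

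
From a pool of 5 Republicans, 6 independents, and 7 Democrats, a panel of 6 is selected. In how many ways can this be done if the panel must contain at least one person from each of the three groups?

Total 6-person selections from all 18: C(18,6) = 18564.
Subtract selections that omit an entire group: no Republicans → C(13,6) = 1716; no independents → C(12,6) = 924; no Democrats → C(11,6) = 462.
Add back selections omitting two groups (i.e. drawn from a single group): C(5,6) + C(6,6) + C(7,6) = 8.
By inclusion–exclusion: 18564 − 3102 + 8 = 15470.

15470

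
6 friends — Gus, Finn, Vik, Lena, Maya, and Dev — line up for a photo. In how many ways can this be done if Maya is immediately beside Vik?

Place the 4 others and the Maya-Vik pair as 5 objects in a line; the pair has 2 internal arrangements.
So the count is 2·(5)! = 240.

240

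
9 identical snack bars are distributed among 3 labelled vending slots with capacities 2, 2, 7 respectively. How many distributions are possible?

6

By stars and bars, unrestricted non-negative solutions to x_1+…+x_3 = 9 number C(9+2,2) = 55.
Subtract solutions that violate a single cap (substitute x_i' = x_i − (cap_i+1)): x_1 ≥ 3 gives C(8,2) = 28; x_2 ≥ 3 gives C(8,2) = 28; x_3 ≥ 8 gives C(3,2) = 3. Together 59.
Add back pairs where two caps are both exceeded: 10 + 0 + 0 = 10.
By inclusion–exclusion the count is 55 − 59 + 10 = 6.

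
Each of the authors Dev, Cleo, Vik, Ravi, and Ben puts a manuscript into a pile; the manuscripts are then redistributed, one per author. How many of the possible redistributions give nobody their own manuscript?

44

Count assignments avoiding every fixed point. For any j of the 5 authors fixed to their own manuscript, the other 5−j can be arranged in (5−j)! ways.
By inclusion–exclusion this is Σ_{j=0}^{5} (−1)^j C(5,j)·(5−j)!.
Computing: 120 − 120 + 60 − 20 + 5 − 1 = 44.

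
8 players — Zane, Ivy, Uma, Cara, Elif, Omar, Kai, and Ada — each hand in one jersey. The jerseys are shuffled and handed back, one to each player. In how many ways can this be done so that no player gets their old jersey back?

14833

This is the derangement count D_8: permutations of 8 items with no fixed point.
By inclusion–exclusion this is Σ_{j=0}^{8} (−1)^j C(8,j)·(8−j)!.
Computing: 40320 − 40320 + 20160 − 6720 + 1680 − 336 + 56 − 8 + 1 = 14833.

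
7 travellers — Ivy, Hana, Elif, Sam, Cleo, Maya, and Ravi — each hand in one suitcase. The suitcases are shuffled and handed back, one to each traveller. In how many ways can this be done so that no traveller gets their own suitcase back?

1854

Count assignments avoiding every fixed point. For any j of the 7 travellers fixed to their own suitcase, the other 7−j can be arranged in (7−j)! ways.
By inclusion–exclusion this is Σ_{j=0}^{7} (−1)^j C(7,j)·(7−j)!.
Computing: 5040 − 5040 + 2520 − 840 + 210 − 42 + 7 − 1 = 1854.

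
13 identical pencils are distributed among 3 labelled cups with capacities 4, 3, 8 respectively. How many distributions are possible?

6

Ignoring the caps, the number of non-negative solutions to x_1+…+x_3 = 13 is C(15,2) = 105.
Subtract solutions that violate a single cap (substitute x_i' = x_i − (cap_i+1)): x_1 ≥ 5 gives C(10,2) = 45; x_2 ≥ 4 gives C(11,2) = 55; x_3 ≥ 9 gives C(6,2) = 15. Together 115.
Add back pairs where two caps are both exceeded: 15 + 0 + 1 = 16.
By inclusion–exclusion the count is 105 − 115 + 16 = 6.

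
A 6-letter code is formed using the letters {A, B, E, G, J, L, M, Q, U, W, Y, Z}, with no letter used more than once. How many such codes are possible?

665280

Choose and order 6 of the 12 symbols: the first letter has 12 options, the next 11, and so on down to 7.
That product is 12 × 11 × 10 × 9 × 8 × 7 = 665280.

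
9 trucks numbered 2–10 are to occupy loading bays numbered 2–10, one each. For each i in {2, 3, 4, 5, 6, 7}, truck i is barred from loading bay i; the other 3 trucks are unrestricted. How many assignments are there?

183822

Let Aᵢ (for 2 ≤ i ≤ 7) be the placements that put truck i in its forbidden loading bay. Any j of these fix j positions, leaving (9−j)! ways to fill the rest, and there are C(6,j) ways to pick which j.
By inclusion–exclusion, the number of valid placements is Σ_{j=0}^{6} (−1)^j C(6,j)·(9−j)!.
Computing: 362880 − 241920 + 75600 − 14400 + 1800 − 144 + 6 = 183822.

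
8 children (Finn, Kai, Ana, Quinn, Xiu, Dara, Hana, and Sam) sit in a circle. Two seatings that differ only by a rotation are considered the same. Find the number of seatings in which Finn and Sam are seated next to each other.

1440

Treat {Finn, Sam} as one unit (2 internal orders) and seat the resulting 7 units around the table: (6)! circular arrangements.
So 2 × (6)! = 2 × 720 = 1440.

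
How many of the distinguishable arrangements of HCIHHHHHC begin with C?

Fix C in the first position and arrange the remaining 8 letters.
Those 8 letters have H appearing 6 times, giving (8)!/(6!) = 56.

56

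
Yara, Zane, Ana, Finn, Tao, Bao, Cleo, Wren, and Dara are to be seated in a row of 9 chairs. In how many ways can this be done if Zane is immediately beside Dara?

Treat {Zane, Dara} as a single unit. There are 8 units to order, and the pair itself can be ordered 2 ways.
So the count is 2·(8)! = 80640.

80640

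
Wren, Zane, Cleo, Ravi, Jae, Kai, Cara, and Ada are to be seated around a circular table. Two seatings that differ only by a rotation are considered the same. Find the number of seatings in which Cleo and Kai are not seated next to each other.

All circular seatings of 8 people number (7)! = 5040.
Those with Cleo next to Kai: fuse the pair into one unit and seat 7 units around a circle — 2·(6)! = 1440.
Subtracting, 5040 − 1440 = 3600.

3600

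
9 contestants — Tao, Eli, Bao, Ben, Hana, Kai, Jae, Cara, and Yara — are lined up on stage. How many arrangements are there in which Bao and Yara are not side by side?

Of the 9! = 362880 arrangements, those with Bao and Yara adjacent number 2 × 8! = 80640 (treat the pair as a block with 2 internal orders).
Complementary counting: 362880 − 80640 = 282240.

282240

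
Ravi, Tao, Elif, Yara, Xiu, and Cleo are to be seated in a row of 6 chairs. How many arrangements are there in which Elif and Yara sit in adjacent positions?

Treat {Elif, Yara} as a single unit. There are 5 units to order, and the pair itself can be ordered 2 ways.
So the count is 2·(5)! = 240.

240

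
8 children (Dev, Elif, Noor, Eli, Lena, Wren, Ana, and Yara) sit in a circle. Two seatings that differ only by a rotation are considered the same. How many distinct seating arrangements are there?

5040

Around a circle, 8 distinct people have 8!/8 = (7)! = 5040 rotationally distinct seatings.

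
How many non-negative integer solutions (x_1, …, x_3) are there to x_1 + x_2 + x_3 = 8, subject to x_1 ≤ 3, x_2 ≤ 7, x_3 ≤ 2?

11

Without the upper bounds there are C(10,2) = 45 ways to split 8 among 3 variables.
Subtract solutions that violate a single cap (substitute x_i' = x_i − (cap_i+1)): x_1 ≥ 4 gives C(6,2) = 15; x_2 ≥ 8 gives C(2,2) = 1; x_3 ≥ 3 gives C(7,2) = 21. Together 37.
Add back pairs where two caps are both exceeded: 0 + 3 + 0 = 3.
By inclusion–exclusion the count is 45 − 37 + 3 = 11.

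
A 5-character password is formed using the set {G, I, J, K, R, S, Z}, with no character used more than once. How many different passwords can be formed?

2520

With no repetition, fill the 5 characters in order: 7 choices, then 6, down to 3.
That product is 7 × 6 × 5 × 4 × 3 = 2520.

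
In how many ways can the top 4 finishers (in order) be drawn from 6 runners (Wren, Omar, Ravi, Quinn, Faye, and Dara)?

There are 6 choices for 1st place, 5 for 2nd, and so on down to 3 for position 4.
That gives 6 × 5 × 4 × 3 = 360.

360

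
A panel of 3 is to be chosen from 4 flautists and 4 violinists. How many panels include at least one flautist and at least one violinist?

48

With no constraint there are C(8,3) = 56 possible selections.
Selections missing a whole group: no flautists → C(4,3) = 4; no violinists → C(4,3) = 4.
Both groups omitted at once is impossible, so 56 − 8 = 48.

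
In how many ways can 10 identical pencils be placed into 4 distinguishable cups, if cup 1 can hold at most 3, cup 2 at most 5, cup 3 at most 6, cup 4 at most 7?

138

Ignoring the caps, the number of non-negative solutions to x_1+…+x_4 = 10 is C(13,3) = 286.
Subtract solutions that violate a single cap (substitute x_i' = x_i − (cap_i+1)): x_1 ≥ 4 gives C(9,3) = 84; x_2 ≥ 6 gives C(7,3) = 35; x_3 ≥ 7 gives C(6,3) = 20; x_4 ≥ 8 gives C(5,3) = 10. Together 149.
Add back pairs where two caps are both exceeded: 1 + 0 + 0 + 0 + 0 + 0 = 1.
By inclusion–exclusion the count is 286 − 149 + 1 = 138.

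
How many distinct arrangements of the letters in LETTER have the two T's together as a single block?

60

Treat the 2 copies of T as a single block. The multiset to arrange is then {TT, E, E, L, R}, 5 items in all.
That gives (5)!/(2!) = 60 arrangements.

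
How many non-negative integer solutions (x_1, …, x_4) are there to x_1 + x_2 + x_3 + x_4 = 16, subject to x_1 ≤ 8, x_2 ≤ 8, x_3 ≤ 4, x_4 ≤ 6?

Ignoring the caps, the number of non-negative solutions to x_1+…+x_4 = 16 is C(19,3) = 969.
Subtract solutions that violate a single cap (substitute x_i' = x_i − (cap_i+1)): x_1 ≥ 9 gives C(10,3) = 120; x_2 ≥ 9 gives C(10,3) = 120; x_3 ≥ 5 gives C(14,3) = 364; x_4 ≥ 7 gives C(12,3) = 220. Together 824.
Add back pairs where two caps are both exceeded: 0 + 10 + 1 + 10 + 1 + 35 = 57.
By inclusion–exclusion the count is 969 − 824 + 57 = 202.

202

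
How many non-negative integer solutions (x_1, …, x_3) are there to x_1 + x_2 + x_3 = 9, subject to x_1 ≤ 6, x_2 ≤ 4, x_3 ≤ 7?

Without the upper bounds there are C(11,2) = 55 ways to split 9 among 3 variables.
Subtract solutions that violate a single cap (substitute x_i' = x_i − (cap_i+1)): x_1 ≥ 7 gives C(4,2) = 6; x_2 ≥ 5 gives C(6,2) = 15; x_3 ≥ 8 gives C(3,2) = 3. Together 24.
No two caps can be exceeded simultaneously, so the pair terms are all 0.
By inclusion–exclusion the count is 55 − 24 + 0 = 31.

31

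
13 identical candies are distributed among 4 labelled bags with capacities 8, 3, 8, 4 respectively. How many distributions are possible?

Ignoring the caps, the number of non-negative solutions to x_1+…+x_4 = 13 is C(16,3) = 560.
Subtract solutions that violate a single cap (substitute x_i' = x_i − (cap_i+1)): x_1 ≥ 9 gives C(7,3) = 35; x_2 ≥ 4 gives C(12,3) = 220; x_3 ≥ 9 gives C(7,3) = 35; x_4 ≥ 5 gives C(11,3) = 165. Together 455.
Add back pairs where two caps are both exceeded: 1 + 0 + 0 + 1 + 35 + 0 = 37.
By inclusion–exclusion the count is 560 − 455 + 37 = 142.

142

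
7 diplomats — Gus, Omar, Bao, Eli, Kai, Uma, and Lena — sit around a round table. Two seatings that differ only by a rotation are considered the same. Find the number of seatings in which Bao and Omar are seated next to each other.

Glue Bao and Omar into a block (2 internal orders). Seating 6 units around a circle gives (5)! arrangements.
So 2 × (5)! = 2 × 120 = 240.

240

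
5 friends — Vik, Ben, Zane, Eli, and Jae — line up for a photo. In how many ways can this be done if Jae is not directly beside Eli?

72

Of the 5! = 120 arrangements, those with Jae and Eli adjacent number 2 × 4! = 48 (treat the pair as a block with 2 internal orders).
So 120 − 48 = 72 arrangements keep them apart.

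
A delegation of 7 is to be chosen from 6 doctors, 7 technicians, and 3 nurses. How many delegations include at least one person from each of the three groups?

9569

With no constraint there are C(16,7) = 11440 possible selections.
Selections missing a whole group: no doctors → C(10,7) = 120; no technicians → C(9,7) = 36; no nurses → C(13,7) = 1716.
Add back selections omitting two groups (i.e. drawn from a single group): C(6,7) + C(7,7) + C(3,7) = 1.
By inclusion–exclusion: 11440 − 1872 + 1 = 9569.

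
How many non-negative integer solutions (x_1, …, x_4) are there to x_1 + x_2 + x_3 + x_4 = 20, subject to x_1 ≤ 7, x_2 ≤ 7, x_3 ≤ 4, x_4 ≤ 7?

55

By stars and bars, unrestricted non-negative solutions to x_1+…+x_4 = 20 number C(20+3,3) = 1771.
Subtract solutions that violate a single cap (substitute x_i' = x_i − (cap_i+1)): x_1 ≥ 8 gives C(15,3) = 455; x_2 ≥ 8 gives C(15,3) = 455; x_3 ≥ 5 gives C(18,3) = 816; x_4 ≥ 8 gives C(15,3) = 455. Together 2181.
Add back pairs where two caps are both exceeded: 35 + 120 + 35 + 120 + 35 + 120 = 465.
By inclusion–exclusion the count is 1771 − 2181 + 465 = 55.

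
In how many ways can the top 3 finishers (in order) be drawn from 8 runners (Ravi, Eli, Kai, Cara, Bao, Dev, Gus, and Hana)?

There are 8 choices for 1st place, 7 for 2nd, and 6 for 3rd.
That gives 8 × 7 × 6 = 336.

336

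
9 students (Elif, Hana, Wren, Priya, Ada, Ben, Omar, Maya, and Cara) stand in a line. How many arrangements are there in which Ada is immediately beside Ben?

80640

Treat {Ada, Ben} as a single unit. There are 8 units to order, and the pair itself can be ordered 2 ways.
So the count is 2·(8)! = 80640.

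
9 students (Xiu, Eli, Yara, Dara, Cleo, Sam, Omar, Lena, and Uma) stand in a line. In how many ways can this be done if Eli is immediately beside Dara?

Place the 7 others and the Eli-Dara pair as 8 objects in a line; the pair has 2 internal arrangements.
That gives 2 × 8! = 2 × 40320 = 80640.

80640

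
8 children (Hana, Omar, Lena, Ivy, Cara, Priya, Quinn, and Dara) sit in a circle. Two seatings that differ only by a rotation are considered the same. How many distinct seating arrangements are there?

5040

Seat Hana anywhere (absorbing the rotational symmetry), then permute the other 7: (7)! = 5040.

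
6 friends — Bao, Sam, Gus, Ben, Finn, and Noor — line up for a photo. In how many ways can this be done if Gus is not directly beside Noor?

480

There are 6! = 720 arrangements in all. If Gus and Noor are adjacent, merging them into one block gives 2·(5)! = 240 arrangements.
Complementary counting: 720 − 240 = 480.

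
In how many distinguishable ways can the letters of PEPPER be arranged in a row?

The 6 letters of PEPPER have repeats: E appearing twice and P appearing 3 times.
So there are 6! / (3!·2!) = 60 distinguishable arrangements.

60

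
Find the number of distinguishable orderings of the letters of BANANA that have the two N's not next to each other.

Total arrangements of BANANA: 6!/(3!·2!) = 60.
If the two N's are adjacent, glue them into one block, leaving 5 items to arrange: (5)!/(3!) = 20 ways.
Subtracting, 60 − 20 = 40 arrangements keep the N's apart.

40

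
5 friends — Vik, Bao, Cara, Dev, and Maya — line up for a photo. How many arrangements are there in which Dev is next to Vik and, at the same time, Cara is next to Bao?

Treat {Dev,Vik} as one block (2 orders) and {Cara,Bao} as another (2 orders).
That leaves 3 units to arrange: 2 × 2 × 3! = 4 × 6 = 24.

24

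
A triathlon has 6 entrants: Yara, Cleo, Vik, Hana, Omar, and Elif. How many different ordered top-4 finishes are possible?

360

There are 6 choices for 1st place, 5 for 2nd, and so on down to 3 for position 4.
That gives 6 × 5 × 4 × 3 = 360.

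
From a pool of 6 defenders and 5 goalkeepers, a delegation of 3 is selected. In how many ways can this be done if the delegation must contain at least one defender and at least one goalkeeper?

135

Unrestricted: C(11,3) = 165 ways to pick any 3 of the 11.
Subtract selections that omit an entire group: no defenders → C(5,3) = 10; no goalkeepers → C(6,3) = 20.
Both groups omitted at once is impossible, so 165 − 30 = 135.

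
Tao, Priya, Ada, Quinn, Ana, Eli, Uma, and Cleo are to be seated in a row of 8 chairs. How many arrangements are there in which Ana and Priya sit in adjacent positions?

10080

Place the 6 others and the Ana-Priya pair as 7 objects in a line; the pair has 2 internal arrangements.
That gives 2 × 7! = 2 × 5040 = 10080.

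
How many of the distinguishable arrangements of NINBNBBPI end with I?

With the last slot taken by I, it remains to arrange the other 8 letters (NNBNBBPI).
Those 8 letters have B appearing 3 times and N appearing 3 times, giving (8)!/(3!·3!) = 1120.

1120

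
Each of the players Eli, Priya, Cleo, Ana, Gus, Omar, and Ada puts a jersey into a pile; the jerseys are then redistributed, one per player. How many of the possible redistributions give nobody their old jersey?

1854

Count assignments avoiding every fixed point. For any j of the 7 players fixed to their old jersey, the other 7−j can be arranged in (7−j)! ways.
By inclusion–exclusion this is Σ_{j=0}^{7} (−1)^j C(7,j)·(7−j)!.
Computing: 5040 − 5040 + 2520 − 840 + 210 − 42 + 7 − 1 = 1854.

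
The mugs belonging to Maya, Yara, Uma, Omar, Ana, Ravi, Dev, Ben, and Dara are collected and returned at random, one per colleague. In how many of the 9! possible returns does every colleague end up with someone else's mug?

This is the derangement count D_9: permutations of 9 items with no fixed point.
By inclusion–exclusion this is Σ_{j=0}^{9} (−1)^j C(9,j)·(9−j)!.
Computing: 362880 − 362880 + 181440 − 60480 + 15120 − 3024 + 504 − 72 + 9 − 1 = 133496.

133496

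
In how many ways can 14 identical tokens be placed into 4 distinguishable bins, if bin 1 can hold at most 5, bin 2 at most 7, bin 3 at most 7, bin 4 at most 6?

Without the upper bounds there are C(17,3) = 680 ways to split 14 among 4 bins.
Subtract solutions that violate a single cap (substitute x_i' = x_i − (cap_i+1)): x_1 ≥ 6 gives C(11,3) = 165; x_2 ≥ 8 gives C(9,3) = 84; x_3 ≥ 8 gives C(9,3) = 84; x_4 ≥ 7 gives C(10,3) = 120. Together 453.
Add back pairs where two caps are both exceeded: 1 + 1 + 4 + 0 + 0 + 0 = 6.
By inclusion–exclusion the count is 680 − 453 + 6 = 233.

233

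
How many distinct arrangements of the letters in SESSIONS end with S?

Fix S in the last position and arrange the remaining 7 letters.
Those 7 letters have S appearing 3 times, giving (7)!/(3!) = 840.

840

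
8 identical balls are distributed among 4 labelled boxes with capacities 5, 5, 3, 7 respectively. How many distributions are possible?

109

Without the upper bounds there are C(11,3) = 165 ways to split 8 among 4 boxes.
Subtract solutions that violate a single cap (substitute x_i' = x_i − (cap_i+1)): x_1 ≥ 6 gives C(5,3) = 10; x_2 ≥ 6 gives C(5,3) = 10; x_3 ≥ 4 gives C(7,3) = 35; x_4 ≥ 8 gives C(3,3) = 1. Together 56.
No two caps can be exceeded simultaneously, so the pair terms are all 0.
By inclusion–exclusion the count is 165 − 56 + 0 = 109.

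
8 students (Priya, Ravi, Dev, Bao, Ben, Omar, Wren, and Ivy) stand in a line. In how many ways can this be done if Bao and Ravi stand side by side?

Treat {Bao, Ravi} as a single unit. There are 7 units to order, and the pair itself can be ordered 2 ways.
That gives 2 × 7! = 2 × 5040 = 10080.

10080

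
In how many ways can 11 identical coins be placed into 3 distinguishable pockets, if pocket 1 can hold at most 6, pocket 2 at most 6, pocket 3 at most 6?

Ignoring the caps, the number of non-negative solutions to x_1+…+x_3 = 11 is C(13,2) = 78.
Subtract solutions that violate a single cap (substitute x_i' = x_i − (cap_i+1)): x_1 ≥ 7 gives C(6,2) = 15; x_2 ≥ 7 gives C(6,2) = 15; x_3 ≥ 7 gives C(6,2) = 15. Together 45.
No two caps can be exceeded simultaneously, so the pair terms are all 0.
By inclusion–exclusion the count is 78 − 45 + 0 = 33.

33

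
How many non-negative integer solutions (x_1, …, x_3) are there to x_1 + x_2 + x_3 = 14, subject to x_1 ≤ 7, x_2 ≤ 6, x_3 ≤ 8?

Without the upper bounds there are C(16,2) = 120 ways to split 14 among 3 variables.
Subtract solutions that violate a single cap (substitute x_i' = x_i − (cap_i+1)): x_1 ≥ 8 gives C(8,2) = 28; x_2 ≥ 7 gives C(9,2) = 36; x_3 ≥ 9 gives C(7,2) = 21. Together 85.
No two caps can be exceeded simultaneously, so the pair terms are all 0.
By inclusion–exclusion the count is 120 − 85 + 0 = 35.

35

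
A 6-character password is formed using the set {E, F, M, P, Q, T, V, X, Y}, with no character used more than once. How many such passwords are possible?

60480

Choose and order 6 of the 9 symbols: the first character has 9 options, the next 8, and so on down to 4.
That product is 9 × 8 × 7 × 6 × 5 × 4 = 60480.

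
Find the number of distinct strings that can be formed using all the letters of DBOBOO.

60

The 6 letters of DBOBOO have repeats: B appearing twice and O appearing 3 times.
The number of distinct arrangements is 6!/(3!·2!) = 720/12 = 60.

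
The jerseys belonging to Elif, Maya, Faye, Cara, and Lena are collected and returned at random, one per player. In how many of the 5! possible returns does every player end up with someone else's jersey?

44

Let Aᵢ be the assignments in which player i gets their old jersey. We want the size of the complement of A₁∪…∪A_5.
By inclusion–exclusion this is Σ_{j=0}^{5} (−1)^j C(5,j)·(5−j)!.
Computing: 120 − 120 + 60 − 20 + 5 − 1 = 44.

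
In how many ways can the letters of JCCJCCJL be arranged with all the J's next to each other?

30

Treat the 3 copies of J as a single block. The multiset to arrange is then {JJJ, C, C, C, C, L}, 6 items in all.
That gives (6)!/(4!) = 30 arrangements.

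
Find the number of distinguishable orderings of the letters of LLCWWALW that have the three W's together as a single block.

Treat the 3 copies of W as a single block. The multiset to arrange is then {WWW, A, C, L, L, L}, 6 items in all.
That gives (6)!/(3!) = 120 arrangements.

120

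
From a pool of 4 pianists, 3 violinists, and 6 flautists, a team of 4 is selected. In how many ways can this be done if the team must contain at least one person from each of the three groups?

Total 4-person selections from all 13: C(13,4) = 715.
Selections missing a whole group: no pianists → C(9,4) = 126; no violinists → C(10,4) = 210; no flautists → C(7,4) = 35.
Add back selections omitting two groups (i.e. drawn from a single group): C(4,4) + C(3,4) + C(6,4) = 16.
By inclusion–exclusion: 715 − 371 + 16 = 360.

360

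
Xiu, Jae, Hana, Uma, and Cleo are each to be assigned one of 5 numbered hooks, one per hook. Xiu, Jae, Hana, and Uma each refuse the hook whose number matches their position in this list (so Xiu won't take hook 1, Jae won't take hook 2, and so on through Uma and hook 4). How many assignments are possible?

53

Let Aᵢ (for 1 ≤ i ≤ 4) be the placements that put person i in their forbidden hook. Any j of these fix j positions, leaving (5−j)! ways to fill the rest, and there are C(4,j) ways to pick which j.
By inclusion–exclusion, the number of valid placements is Σ_{j=0}^{4} (−1)^j C(4,j)·(5−j)!.
Computing: 120 − 96 + 36 − 8 + 1 = 53.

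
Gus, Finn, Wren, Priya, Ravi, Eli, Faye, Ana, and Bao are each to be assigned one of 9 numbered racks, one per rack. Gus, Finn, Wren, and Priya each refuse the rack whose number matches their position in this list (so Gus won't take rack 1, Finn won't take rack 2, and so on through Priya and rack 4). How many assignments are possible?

Let Aᵢ (for 1 ≤ i ≤ 4) be the placements that put person i in their forbidden rack. Any j of these fix j positions, leaving (9−j)! ways to fill the rest, and there are C(4,j) ways to pick which j.
By inclusion–exclusion, the number of valid placements is Σ_{j=0}^{4} (−1)^j C(4,j)·(9−j)!.
Computing: 362880 − 161280 + 30240 − 2880 + 120 = 229080.

229080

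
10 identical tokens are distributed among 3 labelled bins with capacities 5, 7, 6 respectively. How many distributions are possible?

35

By stars and bars, unrestricted non-negative solutions to x_1+…+x_3 = 10 number C(10+2,2) = 66.
Subtract solutions that violate a single cap (substitute x_i' = x_i − (cap_i+1)): x_1 ≥ 6 gives C(6,2) = 15; x_2 ≥ 8 gives C(4,2) = 6; x_3 ≥ 7 gives C(5,2) = 10. Together 31.
No two caps can be exceeded simultaneously, so the pair terms are all 0.
By inclusion–exclusion the count is 66 − 31 + 0 = 35.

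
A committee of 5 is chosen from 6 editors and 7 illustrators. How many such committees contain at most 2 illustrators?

Split by how many illustrators are chosen (0 through 2).
Sum: C(7,0)·C(6,5) + C(7,1)·C(6,4) + C(7,2)·C(6,3) = 6 + 105 + 420 = 531.

531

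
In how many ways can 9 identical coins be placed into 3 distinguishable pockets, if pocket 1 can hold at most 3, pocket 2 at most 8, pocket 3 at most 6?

27

Ignoring the caps, the number of non-negative solutions to x_1+…+x_3 = 9 is C(11,2) = 55.
Subtract solutions that violate a single cap (substitute x_i' = x_i − (cap_i+1)): x_1 ≥ 4 gives C(7,2) = 21; x_2 ≥ 9 gives C(2,2) = 1; x_3 ≥ 7 gives C(4,2) = 6. Together 28.
No two caps can be exceeded simultaneously, so the pair terms are all 0.
By inclusion–exclusion the count is 55 − 28 + 0 = 27.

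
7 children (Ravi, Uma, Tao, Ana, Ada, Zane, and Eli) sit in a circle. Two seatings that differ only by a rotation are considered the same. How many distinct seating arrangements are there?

Seat Ravi anywhere (absorbing the rotational symmetry), then permute the other 6: (6)! = 720.

720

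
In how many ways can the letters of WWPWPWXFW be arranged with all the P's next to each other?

336

Treat the 2 copies of P as a single block. The multiset to arrange is then {PP, F, W, W, W, W, W, X}, 8 items in all.
That gives (8)!/(5!) = 336 arrangements.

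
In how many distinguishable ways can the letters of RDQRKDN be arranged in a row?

Letter multiplicities in RDQRKDN: D×2, K×1, N×1, Q×1, R×2.
So there are 7! / (2!·2!) = 1260 distinguishable arrangements.

1260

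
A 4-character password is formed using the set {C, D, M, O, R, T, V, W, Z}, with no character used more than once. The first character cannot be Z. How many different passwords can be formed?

The first character has 9−1 = 8 choices (anything except Z).
The remaining 3 characters are filled from the other 8 symbols without repetition: 8 × 7 × 6 = 336.
Total: 8 × 336 = 2688.

2688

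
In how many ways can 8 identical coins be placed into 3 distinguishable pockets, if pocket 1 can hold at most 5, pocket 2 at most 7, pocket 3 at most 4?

By stars and bars, unrestricted non-negative solutions to x_1+…+x_3 = 8 number C(8+2,2) = 45.
Subtract solutions that violate a single cap (substitute x_i' = x_i − (cap_i+1)): x_1 ≥ 6 gives C(4,2) = 6; x_2 ≥ 8 gives C(2,2) = 1; x_3 ≥ 5 gives C(5,2) = 10. Together 17.
No two caps can be exceeded simultaneously, so the pair terms are all 0.
By inclusion–exclusion the count is 45 − 17 + 0 = 28.

28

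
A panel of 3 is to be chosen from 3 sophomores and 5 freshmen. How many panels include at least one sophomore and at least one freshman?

45

With no constraint there are C(8,3) = 56 possible selections.
Selections missing a whole group: no sophomores → C(5,3) = 10; no freshmen → C(3,3) = 1.
Both groups omitted at once is impossible, so 56 − 11 = 45.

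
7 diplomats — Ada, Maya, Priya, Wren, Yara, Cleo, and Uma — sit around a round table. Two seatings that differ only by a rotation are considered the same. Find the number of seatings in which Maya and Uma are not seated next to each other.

480

Without the restriction there are (6)! = 720 seatings.
Those with Maya next to Uma: fuse the pair into one unit and seat 6 units around a circle — 2·(5)! = 240.
Subtracting, 720 − 240 = 480.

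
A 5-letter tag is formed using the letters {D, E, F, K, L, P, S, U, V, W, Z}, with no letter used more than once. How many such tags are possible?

55440

This is a permutation of 5 out of 11: P(11,5) = 11!/6!.
That product is 11 × 10 × 9 × 8 × 7 = 55440.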